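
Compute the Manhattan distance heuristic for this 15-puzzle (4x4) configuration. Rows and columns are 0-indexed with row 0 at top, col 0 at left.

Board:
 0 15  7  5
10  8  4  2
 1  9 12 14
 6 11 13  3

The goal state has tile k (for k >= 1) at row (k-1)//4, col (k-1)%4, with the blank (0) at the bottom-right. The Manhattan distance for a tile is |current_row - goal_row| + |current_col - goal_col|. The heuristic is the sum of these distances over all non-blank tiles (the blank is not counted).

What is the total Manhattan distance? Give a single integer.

Answer: 36

Derivation:
Tile 15: (0,1)->(3,2) = 4
Tile 7: (0,2)->(1,2) = 1
Tile 5: (0,3)->(1,0) = 4
Tile 10: (1,0)->(2,1) = 2
Tile 8: (1,1)->(1,3) = 2
Tile 4: (1,2)->(0,3) = 2
Tile 2: (1,3)->(0,1) = 3
Tile 1: (2,0)->(0,0) = 2
Tile 9: (2,1)->(2,0) = 1
Tile 12: (2,2)->(2,3) = 1
Tile 14: (2,3)->(3,1) = 3
Tile 6: (3,0)->(1,1) = 3
Tile 11: (3,1)->(2,2) = 2
Tile 13: (3,2)->(3,0) = 2
Tile 3: (3,3)->(0,2) = 4
Sum: 4 + 1 + 4 + 2 + 2 + 2 + 3 + 2 + 1 + 1 + 3 + 3 + 2 + 2 + 4 = 36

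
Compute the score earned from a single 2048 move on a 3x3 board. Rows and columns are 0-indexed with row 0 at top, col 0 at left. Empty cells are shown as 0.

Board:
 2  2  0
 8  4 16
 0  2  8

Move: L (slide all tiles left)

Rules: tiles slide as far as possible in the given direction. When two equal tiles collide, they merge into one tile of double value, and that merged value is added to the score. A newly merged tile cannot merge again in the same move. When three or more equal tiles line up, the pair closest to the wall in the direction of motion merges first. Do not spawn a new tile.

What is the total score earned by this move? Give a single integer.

Slide left:
row 0: [2, 2, 0] -> [4, 0, 0]  score +4 (running 4)
row 1: [8, 4, 16] -> [8, 4, 16]  score +0 (running 4)
row 2: [0, 2, 8] -> [2, 8, 0]  score +0 (running 4)
Board after move:
 4  0  0
 8  4 16
 2  8  0

Answer: 4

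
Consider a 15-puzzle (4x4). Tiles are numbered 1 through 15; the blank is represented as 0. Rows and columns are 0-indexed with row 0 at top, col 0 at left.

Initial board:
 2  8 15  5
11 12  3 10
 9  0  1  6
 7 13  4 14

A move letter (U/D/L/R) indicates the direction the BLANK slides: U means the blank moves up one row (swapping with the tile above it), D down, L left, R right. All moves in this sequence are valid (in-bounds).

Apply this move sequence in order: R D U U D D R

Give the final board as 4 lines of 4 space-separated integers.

Answer:  2  8 15  5
11 12  3 10
 9  1  4  6
 7 13 14  0

Derivation:
After move 1 (R):
 2  8 15  5
11 12  3 10
 9  1  0  6
 7 13  4 14

After move 2 (D):
 2  8 15  5
11 12  3 10
 9  1  4  6
 7 13  0 14

After move 3 (U):
 2  8 15  5
11 12  3 10
 9  1  0  6
 7 13  4 14

After move 4 (U):
 2  8 15  5
11 12  0 10
 9  1  3  6
 7 13  4 14

After move 5 (D):
 2  8 15  5
11 12  3 10
 9  1  0  6
 7 13  4 14

After move 6 (D):
 2  8 15  5
11 12  3 10
 9  1  4  6
 7 13  0 14

After move 7 (R):
 2  8 15  5
11 12  3 10
 9  1  4  6
 7 13 14  0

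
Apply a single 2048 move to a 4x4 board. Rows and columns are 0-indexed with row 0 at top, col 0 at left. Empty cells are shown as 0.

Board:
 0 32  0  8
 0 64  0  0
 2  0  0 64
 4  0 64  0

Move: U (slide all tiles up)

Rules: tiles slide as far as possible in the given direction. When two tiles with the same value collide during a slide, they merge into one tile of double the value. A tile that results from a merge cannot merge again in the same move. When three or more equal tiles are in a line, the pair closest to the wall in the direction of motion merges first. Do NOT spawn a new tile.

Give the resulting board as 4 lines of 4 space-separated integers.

Answer:  2 32 64  8
 4 64  0 64
 0  0  0  0
 0  0  0  0

Derivation:
Slide up:
col 0: [0, 0, 2, 4] -> [2, 4, 0, 0]
col 1: [32, 64, 0, 0] -> [32, 64, 0, 0]
col 2: [0, 0, 0, 64] -> [64, 0, 0, 0]
col 3: [8, 0, 64, 0] -> [8, 64, 0, 0]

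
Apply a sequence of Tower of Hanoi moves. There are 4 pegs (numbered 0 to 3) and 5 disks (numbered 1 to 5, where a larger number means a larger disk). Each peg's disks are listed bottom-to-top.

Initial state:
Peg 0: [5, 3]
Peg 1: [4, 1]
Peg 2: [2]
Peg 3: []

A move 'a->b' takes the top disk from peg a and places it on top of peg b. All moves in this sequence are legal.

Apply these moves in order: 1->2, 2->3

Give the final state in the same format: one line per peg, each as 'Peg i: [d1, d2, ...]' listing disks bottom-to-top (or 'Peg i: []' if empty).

After move 1 (1->2):
Peg 0: [5, 3]
Peg 1: [4]
Peg 2: [2, 1]
Peg 3: []

After move 2 (2->3):
Peg 0: [5, 3]
Peg 1: [4]
Peg 2: [2]
Peg 3: [1]

Answer: Peg 0: [5, 3]
Peg 1: [4]
Peg 2: [2]
Peg 3: [1]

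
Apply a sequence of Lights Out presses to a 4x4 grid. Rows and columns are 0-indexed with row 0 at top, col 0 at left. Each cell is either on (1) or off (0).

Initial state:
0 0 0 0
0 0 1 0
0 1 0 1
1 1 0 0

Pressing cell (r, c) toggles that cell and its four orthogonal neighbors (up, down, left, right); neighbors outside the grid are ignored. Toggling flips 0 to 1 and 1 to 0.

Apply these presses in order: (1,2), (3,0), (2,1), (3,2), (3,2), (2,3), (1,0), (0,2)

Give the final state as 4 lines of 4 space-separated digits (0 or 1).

After press 1 at (1,2):
0 0 1 0
0 1 0 1
0 1 1 1
1 1 0 0

After press 2 at (3,0):
0 0 1 0
0 1 0 1
1 1 1 1
0 0 0 0

After press 3 at (2,1):
0 0 1 0
0 0 0 1
0 0 0 1
0 1 0 0

After press 4 at (3,2):
0 0 1 0
0 0 0 1
0 0 1 1
0 0 1 1

After press 5 at (3,2):
0 0 1 0
0 0 0 1
0 0 0 1
0 1 0 0

After press 6 at (2,3):
0 0 1 0
0 0 0 0
0 0 1 0
0 1 0 1

After press 7 at (1,0):
1 0 1 0
1 1 0 0
1 0 1 0
0 1 0 1

After press 8 at (0,2):
1 1 0 1
1 1 1 0
1 0 1 0
0 1 0 1

Answer: 1 1 0 1
1 1 1 0
1 0 1 0
0 1 0 1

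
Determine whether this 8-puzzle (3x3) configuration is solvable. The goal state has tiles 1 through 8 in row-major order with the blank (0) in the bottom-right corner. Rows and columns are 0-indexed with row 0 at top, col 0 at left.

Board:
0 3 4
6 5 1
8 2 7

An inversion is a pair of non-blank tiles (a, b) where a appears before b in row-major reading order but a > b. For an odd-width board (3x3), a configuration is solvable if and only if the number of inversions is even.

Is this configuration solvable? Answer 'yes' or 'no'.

Inversions (pairs i<j in row-major order where tile[i] > tile[j] > 0): 11
11 is odd, so the puzzle is not solvable.

Answer: no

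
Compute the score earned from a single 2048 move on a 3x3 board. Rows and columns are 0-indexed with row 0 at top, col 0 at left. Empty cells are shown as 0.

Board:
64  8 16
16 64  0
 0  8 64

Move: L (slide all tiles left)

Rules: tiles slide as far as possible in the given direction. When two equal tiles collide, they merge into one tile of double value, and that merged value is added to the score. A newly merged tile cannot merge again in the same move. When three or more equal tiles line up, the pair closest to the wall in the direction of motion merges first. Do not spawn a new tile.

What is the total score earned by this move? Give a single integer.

Answer: 0

Derivation:
Slide left:
row 0: [64, 8, 16] -> [64, 8, 16]  score +0 (running 0)
row 1: [16, 64, 0] -> [16, 64, 0]  score +0 (running 0)
row 2: [0, 8, 64] -> [8, 64, 0]  score +0 (running 0)
Board after move:
64  8 16
16 64  0
 8 64  0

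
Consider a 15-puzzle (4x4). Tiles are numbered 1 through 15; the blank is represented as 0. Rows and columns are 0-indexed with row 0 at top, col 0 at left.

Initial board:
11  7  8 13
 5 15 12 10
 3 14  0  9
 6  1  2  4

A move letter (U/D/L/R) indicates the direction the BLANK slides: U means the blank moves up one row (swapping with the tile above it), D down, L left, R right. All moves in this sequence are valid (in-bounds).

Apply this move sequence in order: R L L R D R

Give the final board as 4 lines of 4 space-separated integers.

After move 1 (R):
11  7  8 13
 5 15 12 10
 3 14  9  0
 6  1  2  4

After move 2 (L):
11  7  8 13
 5 15 12 10
 3 14  0  9
 6  1  2  4

After move 3 (L):
11  7  8 13
 5 15 12 10
 3  0 14  9
 6  1  2  4

After move 4 (R):
11  7  8 13
 5 15 12 10
 3 14  0  9
 6  1  2  4

After move 5 (D):
11  7  8 13
 5 15 12 10
 3 14  2  9
 6  1  0  4

After move 6 (R):
11  7  8 13
 5 15 12 10
 3 14  2  9
 6  1  4  0

Answer: 11  7  8 13
 5 15 12 10
 3 14  2  9
 6  1  4  0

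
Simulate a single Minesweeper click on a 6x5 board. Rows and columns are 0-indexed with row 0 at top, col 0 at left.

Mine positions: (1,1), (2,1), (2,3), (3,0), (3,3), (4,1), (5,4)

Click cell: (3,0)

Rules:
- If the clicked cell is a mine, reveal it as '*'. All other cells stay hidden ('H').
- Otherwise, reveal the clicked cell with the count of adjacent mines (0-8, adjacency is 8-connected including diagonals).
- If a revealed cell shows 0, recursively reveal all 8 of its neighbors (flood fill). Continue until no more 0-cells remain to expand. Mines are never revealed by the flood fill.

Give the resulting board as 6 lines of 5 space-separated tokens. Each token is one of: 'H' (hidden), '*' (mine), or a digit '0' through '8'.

H H H H H
H H H H H
H H H H H
* H H H H
H H H H H
H H H H H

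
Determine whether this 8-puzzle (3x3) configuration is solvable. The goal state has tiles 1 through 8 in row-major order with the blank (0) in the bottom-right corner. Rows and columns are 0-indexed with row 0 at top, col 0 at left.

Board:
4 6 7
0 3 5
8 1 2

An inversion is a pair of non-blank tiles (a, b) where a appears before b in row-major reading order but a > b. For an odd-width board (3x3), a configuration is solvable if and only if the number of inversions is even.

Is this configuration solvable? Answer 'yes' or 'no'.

Answer: no

Derivation:
Inversions (pairs i<j in row-major order where tile[i] > tile[j] > 0): 17
17 is odd, so the puzzle is not solvable.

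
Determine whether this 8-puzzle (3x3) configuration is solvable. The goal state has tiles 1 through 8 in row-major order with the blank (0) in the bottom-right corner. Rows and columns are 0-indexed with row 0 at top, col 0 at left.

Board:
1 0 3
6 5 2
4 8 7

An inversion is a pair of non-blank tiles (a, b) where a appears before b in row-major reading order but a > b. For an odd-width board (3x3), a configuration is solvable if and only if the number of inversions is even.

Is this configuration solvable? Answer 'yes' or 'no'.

Inversions (pairs i<j in row-major order where tile[i] > tile[j] > 0): 7
7 is odd, so the puzzle is not solvable.

Answer: no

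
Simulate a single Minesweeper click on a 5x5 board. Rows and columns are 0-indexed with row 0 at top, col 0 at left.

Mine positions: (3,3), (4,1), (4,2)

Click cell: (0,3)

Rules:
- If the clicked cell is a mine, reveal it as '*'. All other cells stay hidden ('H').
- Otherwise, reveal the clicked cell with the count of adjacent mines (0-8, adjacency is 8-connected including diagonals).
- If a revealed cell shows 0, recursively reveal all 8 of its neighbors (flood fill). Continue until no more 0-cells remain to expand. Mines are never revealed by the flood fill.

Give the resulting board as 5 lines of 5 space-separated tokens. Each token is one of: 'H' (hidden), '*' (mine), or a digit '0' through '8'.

0 0 0 0 0
0 0 0 0 0
0 0 1 1 1
1 2 3 H H
H H H H H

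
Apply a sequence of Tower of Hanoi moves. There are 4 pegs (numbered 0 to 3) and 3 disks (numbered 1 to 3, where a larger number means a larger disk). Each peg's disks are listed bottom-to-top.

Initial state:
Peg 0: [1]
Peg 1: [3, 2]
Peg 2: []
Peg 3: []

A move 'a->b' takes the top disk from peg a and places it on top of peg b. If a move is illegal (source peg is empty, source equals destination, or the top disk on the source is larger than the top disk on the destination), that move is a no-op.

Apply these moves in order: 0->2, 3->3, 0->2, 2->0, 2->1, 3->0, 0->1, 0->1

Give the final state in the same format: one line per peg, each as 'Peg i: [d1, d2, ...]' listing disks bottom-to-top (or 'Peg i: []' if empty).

Answer: Peg 0: []
Peg 1: [3, 2, 1]
Peg 2: []
Peg 3: []

Derivation:
After move 1 (0->2):
Peg 0: []
Peg 1: [3, 2]
Peg 2: [1]
Peg 3: []

After move 2 (3->3):
Peg 0: []
Peg 1: [3, 2]
Peg 2: [1]
Peg 3: []

After move 3 (0->2):
Peg 0: []
Peg 1: [3, 2]
Peg 2: [1]
Peg 3: []

After move 4 (2->0):
Peg 0: [1]
Peg 1: [3, 2]
Peg 2: []
Peg 3: []

After move 5 (2->1):
Peg 0: [1]
Peg 1: [3, 2]
Peg 2: []
Peg 3: []

After move 6 (3->0):
Peg 0: [1]
Peg 1: [3, 2]
Peg 2: []
Peg 3: []

After move 7 (0->1):
Peg 0: []
Peg 1: [3, 2, 1]
Peg 2: []
Peg 3: []

After move 8 (0->1):
Peg 0: []
Peg 1: [3, 2, 1]
Peg 2: []
Peg 3: []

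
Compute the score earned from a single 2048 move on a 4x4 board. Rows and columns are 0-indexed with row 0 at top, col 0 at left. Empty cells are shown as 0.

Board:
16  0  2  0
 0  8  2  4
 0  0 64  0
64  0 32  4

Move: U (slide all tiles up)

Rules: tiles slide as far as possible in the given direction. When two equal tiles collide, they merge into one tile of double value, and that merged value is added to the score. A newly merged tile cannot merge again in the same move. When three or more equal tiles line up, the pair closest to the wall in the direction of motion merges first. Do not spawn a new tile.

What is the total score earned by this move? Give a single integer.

Slide up:
col 0: [16, 0, 0, 64] -> [16, 64, 0, 0]  score +0 (running 0)
col 1: [0, 8, 0, 0] -> [8, 0, 0, 0]  score +0 (running 0)
col 2: [2, 2, 64, 32] -> [4, 64, 32, 0]  score +4 (running 4)
col 3: [0, 4, 0, 4] -> [8, 0, 0, 0]  score +8 (running 12)
Board after move:
16  8  4  8
64  0 64  0
 0  0 32  0
 0  0  0  0

Answer: 12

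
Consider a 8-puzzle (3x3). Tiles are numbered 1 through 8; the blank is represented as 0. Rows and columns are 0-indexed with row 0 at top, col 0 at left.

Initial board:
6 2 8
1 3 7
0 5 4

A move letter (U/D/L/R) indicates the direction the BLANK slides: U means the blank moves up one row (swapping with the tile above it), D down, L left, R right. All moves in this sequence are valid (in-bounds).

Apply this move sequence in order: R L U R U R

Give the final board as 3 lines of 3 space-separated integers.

Answer: 6 8 0
3 2 7
1 5 4

Derivation:
After move 1 (R):
6 2 8
1 3 7
5 0 4

After move 2 (L):
6 2 8
1 3 7
0 5 4

After move 3 (U):
6 2 8
0 3 7
1 5 4

After move 4 (R):
6 2 8
3 0 7
1 5 4

After move 5 (U):
6 0 8
3 2 7
1 5 4

After move 6 (R):
6 8 0
3 2 7
1 5 4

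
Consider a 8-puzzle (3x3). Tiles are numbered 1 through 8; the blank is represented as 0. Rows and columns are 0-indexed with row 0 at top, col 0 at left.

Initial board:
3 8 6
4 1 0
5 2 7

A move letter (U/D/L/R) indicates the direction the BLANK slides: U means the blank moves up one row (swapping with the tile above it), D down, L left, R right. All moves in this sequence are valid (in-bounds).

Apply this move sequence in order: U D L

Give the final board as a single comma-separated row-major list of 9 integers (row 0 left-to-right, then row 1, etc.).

After move 1 (U):
3 8 0
4 1 6
5 2 7

After move 2 (D):
3 8 6
4 1 0
5 2 7

After move 3 (L):
3 8 6
4 0 1
5 2 7

Answer: 3, 8, 6, 4, 0, 1, 5, 2, 7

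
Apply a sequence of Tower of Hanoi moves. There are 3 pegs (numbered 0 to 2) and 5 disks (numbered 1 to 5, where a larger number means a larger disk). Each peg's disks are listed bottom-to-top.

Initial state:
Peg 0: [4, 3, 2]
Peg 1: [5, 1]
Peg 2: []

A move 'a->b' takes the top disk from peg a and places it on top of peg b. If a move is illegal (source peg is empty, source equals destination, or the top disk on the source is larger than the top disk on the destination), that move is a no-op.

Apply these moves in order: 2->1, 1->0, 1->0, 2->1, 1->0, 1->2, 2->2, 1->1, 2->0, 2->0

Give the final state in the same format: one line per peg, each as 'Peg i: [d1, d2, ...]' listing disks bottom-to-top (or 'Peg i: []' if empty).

Answer: Peg 0: [4, 3, 2, 1]
Peg 1: []
Peg 2: [5]

Derivation:
After move 1 (2->1):
Peg 0: [4, 3, 2]
Peg 1: [5, 1]
Peg 2: []

After move 2 (1->0):
Peg 0: [4, 3, 2, 1]
Peg 1: [5]
Peg 2: []

After move 3 (1->0):
Peg 0: [4, 3, 2, 1]
Peg 1: [5]
Peg 2: []

After move 4 (2->1):
Peg 0: [4, 3, 2, 1]
Peg 1: [5]
Peg 2: []

After move 5 (1->0):
Peg 0: [4, 3, 2, 1]
Peg 1: [5]
Peg 2: []

After move 6 (1->2):
Peg 0: [4, 3, 2, 1]
Peg 1: []
Peg 2: [5]

After move 7 (2->2):
Peg 0: [4, 3, 2, 1]
Peg 1: []
Peg 2: [5]

After move 8 (1->1):
Peg 0: [4, 3, 2, 1]
Peg 1: []
Peg 2: [5]

After move 9 (2->0):
Peg 0: [4, 3, 2, 1]
Peg 1: []
Peg 2: [5]

After move 10 (2->0):
Peg 0: [4, 3, 2, 1]
Peg 1: []
Peg 2: [5]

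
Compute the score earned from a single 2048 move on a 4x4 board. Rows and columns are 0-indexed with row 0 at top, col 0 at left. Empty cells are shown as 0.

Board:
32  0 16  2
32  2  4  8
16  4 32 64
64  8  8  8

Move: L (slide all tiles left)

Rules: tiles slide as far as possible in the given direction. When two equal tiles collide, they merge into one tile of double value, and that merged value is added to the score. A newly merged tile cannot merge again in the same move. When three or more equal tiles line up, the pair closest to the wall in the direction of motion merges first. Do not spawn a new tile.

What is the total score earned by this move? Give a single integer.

Answer: 16

Derivation:
Slide left:
row 0: [32, 0, 16, 2] -> [32, 16, 2, 0]  score +0 (running 0)
row 1: [32, 2, 4, 8] -> [32, 2, 4, 8]  score +0 (running 0)
row 2: [16, 4, 32, 64] -> [16, 4, 32, 64]  score +0 (running 0)
row 3: [64, 8, 8, 8] -> [64, 16, 8, 0]  score +16 (running 16)
Board after move:
32 16  2  0
32  2  4  8
16  4 32 64
64 16  8  0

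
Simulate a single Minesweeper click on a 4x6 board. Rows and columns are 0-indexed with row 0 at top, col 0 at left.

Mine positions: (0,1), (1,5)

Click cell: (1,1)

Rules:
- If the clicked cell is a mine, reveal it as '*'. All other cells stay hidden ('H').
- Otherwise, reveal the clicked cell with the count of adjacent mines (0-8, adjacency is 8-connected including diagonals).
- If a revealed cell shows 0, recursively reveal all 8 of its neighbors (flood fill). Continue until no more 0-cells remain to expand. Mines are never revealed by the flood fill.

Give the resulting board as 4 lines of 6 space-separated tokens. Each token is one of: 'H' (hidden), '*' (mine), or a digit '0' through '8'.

H H H H H H
H 1 H H H H
H H H H H H
H H H H H H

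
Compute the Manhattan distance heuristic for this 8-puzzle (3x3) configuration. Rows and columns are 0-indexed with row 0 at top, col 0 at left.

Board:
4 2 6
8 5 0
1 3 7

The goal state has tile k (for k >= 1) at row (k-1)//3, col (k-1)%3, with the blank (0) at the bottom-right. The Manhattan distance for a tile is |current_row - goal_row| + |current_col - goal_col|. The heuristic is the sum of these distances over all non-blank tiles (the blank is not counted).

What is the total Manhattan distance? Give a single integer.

Tile 4: at (0,0), goal (1,0), distance |0-1|+|0-0| = 1
Tile 2: at (0,1), goal (0,1), distance |0-0|+|1-1| = 0
Tile 6: at (0,2), goal (1,2), distance |0-1|+|2-2| = 1
Tile 8: at (1,0), goal (2,1), distance |1-2|+|0-1| = 2
Tile 5: at (1,1), goal (1,1), distance |1-1|+|1-1| = 0
Tile 1: at (2,0), goal (0,0), distance |2-0|+|0-0| = 2
Tile 3: at (2,1), goal (0,2), distance |2-0|+|1-2| = 3
Tile 7: at (2,2), goal (2,0), distance |2-2|+|2-0| = 2
Sum: 1 + 0 + 1 + 2 + 0 + 2 + 3 + 2 = 11

Answer: 11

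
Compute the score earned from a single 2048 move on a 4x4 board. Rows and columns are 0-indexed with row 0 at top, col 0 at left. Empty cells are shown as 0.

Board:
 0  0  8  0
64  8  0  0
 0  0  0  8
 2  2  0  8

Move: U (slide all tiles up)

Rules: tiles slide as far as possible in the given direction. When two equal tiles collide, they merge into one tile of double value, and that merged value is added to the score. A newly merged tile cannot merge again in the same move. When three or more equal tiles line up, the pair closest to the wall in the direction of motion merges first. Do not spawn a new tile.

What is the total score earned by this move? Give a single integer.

Answer: 16

Derivation:
Slide up:
col 0: [0, 64, 0, 2] -> [64, 2, 0, 0]  score +0 (running 0)
col 1: [0, 8, 0, 2] -> [8, 2, 0, 0]  score +0 (running 0)
col 2: [8, 0, 0, 0] -> [8, 0, 0, 0]  score +0 (running 0)
col 3: [0, 0, 8, 8] -> [16, 0, 0, 0]  score +16 (running 16)
Board after move:
64  8  8 16
 2  2  0  0
 0  0  0  0
 0  0  0  0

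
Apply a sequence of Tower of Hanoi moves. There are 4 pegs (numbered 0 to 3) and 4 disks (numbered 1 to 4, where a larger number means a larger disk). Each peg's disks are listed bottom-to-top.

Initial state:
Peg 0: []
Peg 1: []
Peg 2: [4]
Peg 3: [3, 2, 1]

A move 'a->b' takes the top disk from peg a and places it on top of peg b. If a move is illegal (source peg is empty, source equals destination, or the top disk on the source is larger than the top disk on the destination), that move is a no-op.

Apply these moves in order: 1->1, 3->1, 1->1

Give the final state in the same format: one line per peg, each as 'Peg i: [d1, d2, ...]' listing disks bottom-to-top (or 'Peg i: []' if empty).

Answer: Peg 0: []
Peg 1: [1]
Peg 2: [4]
Peg 3: [3, 2]

Derivation:
After move 1 (1->1):
Peg 0: []
Peg 1: []
Peg 2: [4]
Peg 3: [3, 2, 1]

After move 2 (3->1):
Peg 0: []
Peg 1: [1]
Peg 2: [4]
Peg 3: [3, 2]

After move 3 (1->1):
Peg 0: []
Peg 1: [1]
Peg 2: [4]
Peg 3: [3, 2]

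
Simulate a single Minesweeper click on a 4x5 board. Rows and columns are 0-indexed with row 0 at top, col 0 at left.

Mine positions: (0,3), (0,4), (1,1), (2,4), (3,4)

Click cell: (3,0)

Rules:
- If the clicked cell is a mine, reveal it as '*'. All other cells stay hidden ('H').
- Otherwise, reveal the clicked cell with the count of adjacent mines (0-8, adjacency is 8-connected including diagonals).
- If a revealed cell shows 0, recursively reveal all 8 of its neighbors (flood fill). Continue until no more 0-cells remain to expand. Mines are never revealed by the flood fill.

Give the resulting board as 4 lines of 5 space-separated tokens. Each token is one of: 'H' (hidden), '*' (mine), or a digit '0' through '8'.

H H H H H
H H H H H
1 1 1 2 H
0 0 0 2 H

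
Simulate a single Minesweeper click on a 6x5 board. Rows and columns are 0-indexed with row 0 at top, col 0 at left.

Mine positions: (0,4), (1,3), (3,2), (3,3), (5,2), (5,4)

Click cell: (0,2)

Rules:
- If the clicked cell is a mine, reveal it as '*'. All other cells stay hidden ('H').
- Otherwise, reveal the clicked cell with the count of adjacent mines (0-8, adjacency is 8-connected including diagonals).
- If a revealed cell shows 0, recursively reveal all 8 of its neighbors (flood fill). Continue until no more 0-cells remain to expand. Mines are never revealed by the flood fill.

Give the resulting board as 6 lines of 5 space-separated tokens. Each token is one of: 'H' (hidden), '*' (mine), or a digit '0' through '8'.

H H 1 H H
H H H H H
H H H H H
H H H H H
H H H H H
H H H H H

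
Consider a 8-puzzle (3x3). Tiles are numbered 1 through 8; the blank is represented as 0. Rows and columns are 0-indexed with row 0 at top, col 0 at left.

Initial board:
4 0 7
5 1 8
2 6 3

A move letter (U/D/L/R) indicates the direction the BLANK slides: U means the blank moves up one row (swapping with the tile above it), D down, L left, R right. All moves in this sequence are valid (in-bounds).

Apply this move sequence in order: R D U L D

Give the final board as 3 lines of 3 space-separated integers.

After move 1 (R):
4 7 0
5 1 8
2 6 3

After move 2 (D):
4 7 8
5 1 0
2 6 3

After move 3 (U):
4 7 0
5 1 8
2 6 3

After move 4 (L):
4 0 7
5 1 8
2 6 3

After move 5 (D):
4 1 7
5 0 8
2 6 3

Answer: 4 1 7
5 0 8
2 6 3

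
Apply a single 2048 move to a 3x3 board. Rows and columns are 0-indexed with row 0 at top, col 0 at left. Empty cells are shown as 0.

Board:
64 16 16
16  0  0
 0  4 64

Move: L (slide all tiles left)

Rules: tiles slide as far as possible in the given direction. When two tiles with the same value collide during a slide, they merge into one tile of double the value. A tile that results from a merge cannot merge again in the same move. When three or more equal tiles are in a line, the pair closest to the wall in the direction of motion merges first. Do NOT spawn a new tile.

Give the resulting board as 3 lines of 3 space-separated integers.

Answer: 64 32  0
16  0  0
 4 64  0

Derivation:
Slide left:
row 0: [64, 16, 16] -> [64, 32, 0]
row 1: [16, 0, 0] -> [16, 0, 0]
row 2: [0, 4, 64] -> [4, 64, 0]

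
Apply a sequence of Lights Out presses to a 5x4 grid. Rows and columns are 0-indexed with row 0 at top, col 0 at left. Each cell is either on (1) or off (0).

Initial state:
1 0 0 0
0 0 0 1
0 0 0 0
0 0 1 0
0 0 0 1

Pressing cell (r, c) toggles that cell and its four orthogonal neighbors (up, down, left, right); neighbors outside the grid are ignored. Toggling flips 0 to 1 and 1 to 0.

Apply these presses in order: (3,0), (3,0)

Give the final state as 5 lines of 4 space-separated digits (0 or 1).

After press 1 at (3,0):
1 0 0 0
0 0 0 1
1 0 0 0
1 1 1 0
1 0 0 1

After press 2 at (3,0):
1 0 0 0
0 0 0 1
0 0 0 0
0 0 1 0
0 0 0 1

Answer: 1 0 0 0
0 0 0 1
0 0 0 0
0 0 1 0
0 0 0 1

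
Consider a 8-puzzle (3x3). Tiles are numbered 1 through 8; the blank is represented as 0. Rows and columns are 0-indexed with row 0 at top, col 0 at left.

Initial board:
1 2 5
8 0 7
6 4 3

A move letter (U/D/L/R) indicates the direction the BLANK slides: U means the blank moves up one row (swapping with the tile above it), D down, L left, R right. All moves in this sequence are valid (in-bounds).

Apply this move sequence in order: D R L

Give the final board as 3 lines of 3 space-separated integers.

After move 1 (D):
1 2 5
8 4 7
6 0 3

After move 2 (R):
1 2 5
8 4 7
6 3 0

After move 3 (L):
1 2 5
8 4 7
6 0 3

Answer: 1 2 5
8 4 7
6 0 3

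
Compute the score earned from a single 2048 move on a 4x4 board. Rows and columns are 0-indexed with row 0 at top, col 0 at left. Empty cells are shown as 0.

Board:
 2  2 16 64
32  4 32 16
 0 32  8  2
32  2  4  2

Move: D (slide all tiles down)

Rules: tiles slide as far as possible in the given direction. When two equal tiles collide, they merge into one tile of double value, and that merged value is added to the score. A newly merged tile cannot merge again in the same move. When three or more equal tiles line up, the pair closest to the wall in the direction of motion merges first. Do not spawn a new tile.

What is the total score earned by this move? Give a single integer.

Answer: 68

Derivation:
Slide down:
col 0: [2, 32, 0, 32] -> [0, 0, 2, 64]  score +64 (running 64)
col 1: [2, 4, 32, 2] -> [2, 4, 32, 2]  score +0 (running 64)
col 2: [16, 32, 8, 4] -> [16, 32, 8, 4]  score +0 (running 64)
col 3: [64, 16, 2, 2] -> [0, 64, 16, 4]  score +4 (running 68)
Board after move:
 0  2 16  0
 0  4 32 64
 2 32  8 16
64  2  4  4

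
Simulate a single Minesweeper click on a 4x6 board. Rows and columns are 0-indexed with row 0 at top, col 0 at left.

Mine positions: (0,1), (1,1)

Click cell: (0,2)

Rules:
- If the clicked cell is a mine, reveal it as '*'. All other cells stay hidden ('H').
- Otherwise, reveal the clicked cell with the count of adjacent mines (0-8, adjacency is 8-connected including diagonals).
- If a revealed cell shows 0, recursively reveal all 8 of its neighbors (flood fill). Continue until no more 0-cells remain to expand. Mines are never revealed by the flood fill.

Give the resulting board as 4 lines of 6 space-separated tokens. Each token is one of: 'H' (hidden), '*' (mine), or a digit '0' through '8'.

H H 2 H H H
H H H H H H
H H H H H H
H H H H H H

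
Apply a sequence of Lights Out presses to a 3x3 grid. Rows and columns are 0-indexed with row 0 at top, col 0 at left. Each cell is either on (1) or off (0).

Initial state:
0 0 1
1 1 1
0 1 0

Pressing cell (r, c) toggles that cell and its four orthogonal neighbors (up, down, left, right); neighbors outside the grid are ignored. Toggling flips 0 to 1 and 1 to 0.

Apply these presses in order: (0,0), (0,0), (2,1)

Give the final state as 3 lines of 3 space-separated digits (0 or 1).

After press 1 at (0,0):
1 1 1
0 1 1
0 1 0

After press 2 at (0,0):
0 0 1
1 1 1
0 1 0

After press 3 at (2,1):
0 0 1
1 0 1
1 0 1

Answer: 0 0 1
1 0 1
1 0 1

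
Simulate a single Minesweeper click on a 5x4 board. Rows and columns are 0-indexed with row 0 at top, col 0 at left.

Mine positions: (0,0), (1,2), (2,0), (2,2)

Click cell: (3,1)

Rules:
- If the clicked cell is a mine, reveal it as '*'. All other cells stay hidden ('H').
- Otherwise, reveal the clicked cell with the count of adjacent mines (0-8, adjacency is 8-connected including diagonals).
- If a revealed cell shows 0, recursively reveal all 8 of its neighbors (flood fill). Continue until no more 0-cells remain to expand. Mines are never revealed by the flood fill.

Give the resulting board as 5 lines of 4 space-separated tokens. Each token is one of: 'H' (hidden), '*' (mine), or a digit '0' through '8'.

H H H H
H H H H
H H H H
H 2 H H
H H H H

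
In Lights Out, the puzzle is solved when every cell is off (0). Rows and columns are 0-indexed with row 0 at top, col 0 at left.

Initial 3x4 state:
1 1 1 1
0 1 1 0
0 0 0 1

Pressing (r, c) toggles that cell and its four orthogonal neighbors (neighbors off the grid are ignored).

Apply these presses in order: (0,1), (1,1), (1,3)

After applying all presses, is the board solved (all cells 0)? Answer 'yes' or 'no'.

Answer: no

Derivation:
After press 1 at (0,1):
0 0 0 1
0 0 1 0
0 0 0 1

After press 2 at (1,1):
0 1 0 1
1 1 0 0
0 1 0 1

After press 3 at (1,3):
0 1 0 0
1 1 1 1
0 1 0 0

Lights still on: 6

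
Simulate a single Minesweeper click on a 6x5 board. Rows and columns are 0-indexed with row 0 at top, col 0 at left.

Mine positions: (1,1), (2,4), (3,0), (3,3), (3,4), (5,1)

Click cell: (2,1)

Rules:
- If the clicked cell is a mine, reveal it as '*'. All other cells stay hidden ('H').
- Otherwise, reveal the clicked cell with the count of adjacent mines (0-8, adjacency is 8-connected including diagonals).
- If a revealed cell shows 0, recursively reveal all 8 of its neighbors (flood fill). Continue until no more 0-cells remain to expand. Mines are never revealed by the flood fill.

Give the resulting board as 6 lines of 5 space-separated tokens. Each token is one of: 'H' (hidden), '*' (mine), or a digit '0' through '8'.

H H H H H
H H H H H
H 2 H H H
H H H H H
H H H H H
H H H H H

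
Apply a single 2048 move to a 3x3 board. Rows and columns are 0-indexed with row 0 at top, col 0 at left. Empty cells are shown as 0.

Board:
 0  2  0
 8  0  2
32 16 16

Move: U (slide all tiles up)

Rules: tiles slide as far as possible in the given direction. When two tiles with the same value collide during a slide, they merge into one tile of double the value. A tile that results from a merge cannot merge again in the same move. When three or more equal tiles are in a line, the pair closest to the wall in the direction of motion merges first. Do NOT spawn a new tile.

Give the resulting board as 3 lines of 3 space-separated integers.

Slide up:
col 0: [0, 8, 32] -> [8, 32, 0]
col 1: [2, 0, 16] -> [2, 16, 0]
col 2: [0, 2, 16] -> [2, 16, 0]

Answer:  8  2  2
32 16 16
 0  0  0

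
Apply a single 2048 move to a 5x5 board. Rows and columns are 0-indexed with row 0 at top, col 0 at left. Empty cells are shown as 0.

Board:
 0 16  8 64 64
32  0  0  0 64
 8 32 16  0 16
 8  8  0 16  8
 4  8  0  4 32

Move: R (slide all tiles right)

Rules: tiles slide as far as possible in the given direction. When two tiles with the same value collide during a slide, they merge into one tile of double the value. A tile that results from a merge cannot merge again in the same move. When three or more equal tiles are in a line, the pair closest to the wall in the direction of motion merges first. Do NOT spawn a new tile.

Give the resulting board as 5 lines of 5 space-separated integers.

Answer:   0   0  16   8 128
  0   0   0  32  64
  0   0   8  32  32
  0   0  16  16   8
  0   4   8   4  32

Derivation:
Slide right:
row 0: [0, 16, 8, 64, 64] -> [0, 0, 16, 8, 128]
row 1: [32, 0, 0, 0, 64] -> [0, 0, 0, 32, 64]
row 2: [8, 32, 16, 0, 16] -> [0, 0, 8, 32, 32]
row 3: [8, 8, 0, 16, 8] -> [0, 0, 16, 16, 8]
row 4: [4, 8, 0, 4, 32] -> [0, 4, 8, 4, 32]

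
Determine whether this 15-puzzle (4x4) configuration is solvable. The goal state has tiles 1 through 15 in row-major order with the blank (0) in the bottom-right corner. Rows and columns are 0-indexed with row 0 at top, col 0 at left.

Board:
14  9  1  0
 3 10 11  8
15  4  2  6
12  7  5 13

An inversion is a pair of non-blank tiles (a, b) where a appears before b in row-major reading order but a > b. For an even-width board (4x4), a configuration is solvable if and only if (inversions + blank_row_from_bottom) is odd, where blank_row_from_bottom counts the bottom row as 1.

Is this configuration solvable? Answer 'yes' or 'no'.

Inversions: 51
Blank is in row 0 (0-indexed from top), which is row 4 counting from the bottom (bottom = 1).
51 + 4 = 55, which is odd, so the puzzle is solvable.

Answer: yes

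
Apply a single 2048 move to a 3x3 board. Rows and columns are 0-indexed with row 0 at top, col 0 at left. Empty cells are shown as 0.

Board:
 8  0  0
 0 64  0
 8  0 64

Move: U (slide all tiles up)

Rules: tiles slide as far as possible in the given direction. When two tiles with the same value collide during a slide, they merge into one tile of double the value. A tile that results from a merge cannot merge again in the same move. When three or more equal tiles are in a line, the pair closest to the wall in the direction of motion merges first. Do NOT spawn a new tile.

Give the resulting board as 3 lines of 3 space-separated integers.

Answer: 16 64 64
 0  0  0
 0  0  0

Derivation:
Slide up:
col 0: [8, 0, 8] -> [16, 0, 0]
col 1: [0, 64, 0] -> [64, 0, 0]
col 2: [0, 0, 64] -> [64, 0, 0]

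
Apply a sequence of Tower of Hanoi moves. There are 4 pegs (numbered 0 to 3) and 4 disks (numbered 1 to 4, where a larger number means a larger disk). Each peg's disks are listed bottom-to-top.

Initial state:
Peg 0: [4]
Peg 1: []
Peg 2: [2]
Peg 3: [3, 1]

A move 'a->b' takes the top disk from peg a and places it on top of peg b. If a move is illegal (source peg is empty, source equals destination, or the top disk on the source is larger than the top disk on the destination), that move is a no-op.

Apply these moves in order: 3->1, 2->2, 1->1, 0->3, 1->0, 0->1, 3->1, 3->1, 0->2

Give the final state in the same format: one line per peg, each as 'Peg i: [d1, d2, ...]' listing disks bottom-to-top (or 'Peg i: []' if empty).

Answer: Peg 0: [4]
Peg 1: [1]
Peg 2: [2]
Peg 3: [3]

Derivation:
After move 1 (3->1):
Peg 0: [4]
Peg 1: [1]
Peg 2: [2]
Peg 3: [3]

After move 2 (2->2):
Peg 0: [4]
Peg 1: [1]
Peg 2: [2]
Peg 3: [3]

After move 3 (1->1):
Peg 0: [4]
Peg 1: [1]
Peg 2: [2]
Peg 3: [3]

After move 4 (0->3):
Peg 0: [4]
Peg 1: [1]
Peg 2: [2]
Peg 3: [3]

After move 5 (1->0):
Peg 0: [4, 1]
Peg 1: []
Peg 2: [2]
Peg 3: [3]

After move 6 (0->1):
Peg 0: [4]
Peg 1: [1]
Peg 2: [2]
Peg 3: [3]

After move 7 (3->1):
Peg 0: [4]
Peg 1: [1]
Peg 2: [2]
Peg 3: [3]

After move 8 (3->1):
Peg 0: [4]
Peg 1: [1]
Peg 2: [2]
Peg 3: [3]

After move 9 (0->2):
Peg 0: [4]
Peg 1: [1]
Peg 2: [2]
Peg 3: [3]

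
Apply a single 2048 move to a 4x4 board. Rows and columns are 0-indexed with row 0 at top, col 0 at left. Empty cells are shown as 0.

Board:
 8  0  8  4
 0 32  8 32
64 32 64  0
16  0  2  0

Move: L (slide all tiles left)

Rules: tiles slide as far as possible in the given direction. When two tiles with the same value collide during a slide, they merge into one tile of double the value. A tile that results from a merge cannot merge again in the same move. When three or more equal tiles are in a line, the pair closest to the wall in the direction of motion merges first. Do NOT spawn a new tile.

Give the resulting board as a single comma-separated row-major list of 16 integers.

Slide left:
row 0: [8, 0, 8, 4] -> [16, 4, 0, 0]
row 1: [0, 32, 8, 32] -> [32, 8, 32, 0]
row 2: [64, 32, 64, 0] -> [64, 32, 64, 0]
row 3: [16, 0, 2, 0] -> [16, 2, 0, 0]

Answer: 16, 4, 0, 0, 32, 8, 32, 0, 64, 32, 64, 0, 16, 2, 0, 0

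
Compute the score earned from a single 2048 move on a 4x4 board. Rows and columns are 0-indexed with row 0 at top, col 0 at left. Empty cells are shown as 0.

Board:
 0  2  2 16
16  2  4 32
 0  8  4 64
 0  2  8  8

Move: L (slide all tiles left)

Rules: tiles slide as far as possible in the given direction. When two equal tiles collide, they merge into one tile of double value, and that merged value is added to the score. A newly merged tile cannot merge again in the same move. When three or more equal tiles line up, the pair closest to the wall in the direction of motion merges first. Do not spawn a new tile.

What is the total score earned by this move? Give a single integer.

Answer: 20

Derivation:
Slide left:
row 0: [0, 2, 2, 16] -> [4, 16, 0, 0]  score +4 (running 4)
row 1: [16, 2, 4, 32] -> [16, 2, 4, 32]  score +0 (running 4)
row 2: [0, 8, 4, 64] -> [8, 4, 64, 0]  score +0 (running 4)
row 3: [0, 2, 8, 8] -> [2, 16, 0, 0]  score +16 (running 20)
Board after move:
 4 16  0  0
16  2  4 32
 8  4 64  0
 2 16  0  0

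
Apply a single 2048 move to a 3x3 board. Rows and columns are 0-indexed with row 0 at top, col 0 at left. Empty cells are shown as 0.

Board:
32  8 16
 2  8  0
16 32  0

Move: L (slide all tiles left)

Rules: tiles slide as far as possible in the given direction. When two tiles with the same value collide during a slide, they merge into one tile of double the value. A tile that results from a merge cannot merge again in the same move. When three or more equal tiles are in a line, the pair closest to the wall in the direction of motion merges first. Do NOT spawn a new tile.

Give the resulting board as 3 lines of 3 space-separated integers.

Answer: 32  8 16
 2  8  0
16 32  0

Derivation:
Slide left:
row 0: [32, 8, 16] -> [32, 8, 16]
row 1: [2, 8, 0] -> [2, 8, 0]
row 2: [16, 32, 0] -> [16, 32, 0]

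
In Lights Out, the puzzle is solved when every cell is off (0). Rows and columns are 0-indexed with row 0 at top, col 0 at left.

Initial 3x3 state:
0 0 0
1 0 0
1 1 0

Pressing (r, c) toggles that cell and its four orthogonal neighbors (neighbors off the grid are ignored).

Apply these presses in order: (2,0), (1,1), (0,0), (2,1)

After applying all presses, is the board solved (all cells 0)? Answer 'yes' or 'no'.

Answer: no

Derivation:
After press 1 at (2,0):
0 0 0
0 0 0
0 0 0

After press 2 at (1,1):
0 1 0
1 1 1
0 1 0

After press 3 at (0,0):
1 0 0
0 1 1
0 1 0

After press 4 at (2,1):
1 0 0
0 0 1
1 0 1

Lights still on: 4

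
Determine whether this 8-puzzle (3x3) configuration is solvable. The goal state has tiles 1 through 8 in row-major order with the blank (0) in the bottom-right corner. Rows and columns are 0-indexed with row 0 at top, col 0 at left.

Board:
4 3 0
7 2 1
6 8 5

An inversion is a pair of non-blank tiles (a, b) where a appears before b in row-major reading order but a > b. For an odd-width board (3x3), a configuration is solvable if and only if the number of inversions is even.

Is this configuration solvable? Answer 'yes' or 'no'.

Answer: yes

Derivation:
Inversions (pairs i<j in row-major order where tile[i] > tile[j] > 0): 12
12 is even, so the puzzle is solvable.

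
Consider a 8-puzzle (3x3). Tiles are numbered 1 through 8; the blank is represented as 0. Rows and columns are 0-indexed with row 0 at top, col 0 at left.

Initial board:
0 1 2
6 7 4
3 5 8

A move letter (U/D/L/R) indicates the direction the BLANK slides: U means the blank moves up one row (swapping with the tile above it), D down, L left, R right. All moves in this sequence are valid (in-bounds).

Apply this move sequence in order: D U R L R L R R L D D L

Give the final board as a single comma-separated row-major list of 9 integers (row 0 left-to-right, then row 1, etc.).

After move 1 (D):
6 1 2
0 7 4
3 5 8

After move 2 (U):
0 1 2
6 7 4
3 5 8

After move 3 (R):
1 0 2
6 7 4
3 5 8

After move 4 (L):
0 1 2
6 7 4
3 5 8

After move 5 (R):
1 0 2
6 7 4
3 5 8

After move 6 (L):
0 1 2
6 7 4
3 5 8

After move 7 (R):
1 0 2
6 7 4
3 5 8

After move 8 (R):
1 2 0
6 7 4
3 5 8

After move 9 (L):
1 0 2
6 7 4
3 5 8

After move 10 (D):
1 7 2
6 0 4
3 5 8

After move 11 (D):
1 7 2
6 5 4
3 0 8

After move 12 (L):
1 7 2
6 5 4
0 3 8

Answer: 1, 7, 2, 6, 5, 4, 0, 3, 8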